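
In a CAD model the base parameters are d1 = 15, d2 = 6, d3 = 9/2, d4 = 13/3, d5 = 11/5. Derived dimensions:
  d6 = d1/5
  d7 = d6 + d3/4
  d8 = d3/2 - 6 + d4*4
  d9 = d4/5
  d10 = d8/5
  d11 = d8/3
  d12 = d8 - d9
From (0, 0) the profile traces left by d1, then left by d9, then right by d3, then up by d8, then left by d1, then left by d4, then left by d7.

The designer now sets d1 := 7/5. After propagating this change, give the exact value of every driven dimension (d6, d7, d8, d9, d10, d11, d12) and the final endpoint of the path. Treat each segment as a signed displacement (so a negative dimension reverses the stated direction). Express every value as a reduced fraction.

d6 = 7/25
d7 = 281/200
d8 = 163/12
d9 = 13/15
d10 = 163/60
d11 = 163/36
d12 = 763/60
endpoint = (-981/200, 163/12)

Apply edit: d1 := 7/5
  d6 = d1/5 = 7/25
  d7 = d6 + d3/4 = 281/200
  d8 = d3/2 - 6 + d4*4 = 163/12
  d9 = d4/5 = 13/15
  d10 = d8/5 = 163/60
  d11 = d8/3 = 163/36
  d12 = d8 - d9 = 763/60
Walk from origin (0, 0):
  seg 1: left by d1 = 7/5 → (-7/5, 0)
  seg 2: left by d9 = 13/15 → (-34/15, 0)
  seg 3: right by d3 = 9/2 → (67/30, 0)
  seg 4: up by d8 = 163/12 → (67/30, 163/12)
  seg 5: left by d1 = 7/5 → (5/6, 163/12)
  seg 6: left by d4 = 13/3 → (-7/2, 163/12)
  seg 7: left by d7 = 281/200 → (-981/200, 163/12)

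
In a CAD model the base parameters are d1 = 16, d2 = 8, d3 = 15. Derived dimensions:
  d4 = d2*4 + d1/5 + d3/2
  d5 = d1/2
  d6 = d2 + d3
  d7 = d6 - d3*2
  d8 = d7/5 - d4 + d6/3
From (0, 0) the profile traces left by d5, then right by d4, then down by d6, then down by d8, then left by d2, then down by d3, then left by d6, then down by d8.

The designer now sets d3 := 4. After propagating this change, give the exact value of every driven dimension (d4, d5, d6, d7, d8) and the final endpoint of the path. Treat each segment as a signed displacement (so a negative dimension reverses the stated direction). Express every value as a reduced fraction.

d4 = 186/5
d5 = 8
d6 = 12
d7 = 4
d8 = -162/5
endpoint = (46/5, 244/5)

Apply edit: d3 := 4
  d4 = d2*4 + d1/5 + d3/2 = 186/5
  d5 = d1/2 = 8
  d6 = d2 + d3 = 12
  d7 = d6 - d3*2 = 4
  d8 = d7/5 - d4 + d6/3 = -162/5
Walk from origin (0, 0):
  seg 1: left by d5 = 8 → (-8, 0)
  seg 2: right by d4 = 186/5 → (146/5, 0)
  seg 3: down by d6 = 12 → (146/5, -12)
  seg 4: down by d8 = -162/5 → (146/5, 102/5)
  seg 5: left by d2 = 8 → (106/5, 102/5)
  seg 6: down by d3 = 4 → (106/5, 82/5)
  seg 7: left by d6 = 12 → (46/5, 82/5)
  seg 8: down by d8 = -162/5 → (46/5, 244/5)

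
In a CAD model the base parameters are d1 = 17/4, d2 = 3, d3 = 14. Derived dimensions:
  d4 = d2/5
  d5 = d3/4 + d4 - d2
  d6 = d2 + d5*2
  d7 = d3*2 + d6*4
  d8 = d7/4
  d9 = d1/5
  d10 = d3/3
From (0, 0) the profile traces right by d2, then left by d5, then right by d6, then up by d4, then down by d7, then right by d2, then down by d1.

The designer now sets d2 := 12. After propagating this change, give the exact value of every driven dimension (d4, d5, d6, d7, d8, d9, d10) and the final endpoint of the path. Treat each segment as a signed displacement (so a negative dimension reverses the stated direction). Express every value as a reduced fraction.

d4 = 12/5
d5 = -61/10
d6 = -1/5
d7 = 136/5
d8 = 34/5
d9 = 17/20
d10 = 14/3
endpoint = (299/10, -581/20)

Apply edit: d2 := 12
  d4 = d2/5 = 12/5
  d5 = d3/4 + d4 - d2 = -61/10
  d6 = d2 + d5*2 = -1/5
  d7 = d3*2 + d6*4 = 136/5
  d8 = d7/4 = 34/5
  d9 = d1/5 = 17/20
  d10 = d3/3 = 14/3
Walk from origin (0, 0):
  seg 1: right by d2 = 12 → (12, 0)
  seg 2: left by d5 = -61/10 → (181/10, 0)
  seg 3: right by d6 = -1/5 → (179/10, 0)
  seg 4: up by d4 = 12/5 → (179/10, 12/5)
  seg 5: down by d7 = 136/5 → (179/10, -124/5)
  seg 6: right by d2 = 12 → (299/10, -124/5)
  seg 7: down by d1 = 17/4 → (299/10, -581/20)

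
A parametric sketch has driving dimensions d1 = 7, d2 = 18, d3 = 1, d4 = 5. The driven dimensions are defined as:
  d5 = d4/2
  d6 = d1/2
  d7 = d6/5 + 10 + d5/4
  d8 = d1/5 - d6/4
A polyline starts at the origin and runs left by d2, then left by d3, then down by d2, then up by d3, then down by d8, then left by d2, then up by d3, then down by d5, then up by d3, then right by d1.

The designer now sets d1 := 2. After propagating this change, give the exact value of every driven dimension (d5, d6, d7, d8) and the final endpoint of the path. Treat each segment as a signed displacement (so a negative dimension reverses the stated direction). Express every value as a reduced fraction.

d5 = 5/2
d6 = 1
d7 = 433/40
d8 = 3/20
endpoint = (-35, -353/20)

Apply edit: d1 := 2
  d5 = d4/2 = 5/2
  d6 = d1/2 = 1
  d7 = d6/5 + 10 + d5/4 = 433/40
  d8 = d1/5 - d6/4 = 3/20
Walk from origin (0, 0):
  seg 1: left by d2 = 18 → (-18, 0)
  seg 2: left by d3 = 1 → (-19, 0)
  seg 3: down by d2 = 18 → (-19, -18)
  seg 4: up by d3 = 1 → (-19, -17)
  seg 5: down by d8 = 3/20 → (-19, -343/20)
  seg 6: left by d2 = 18 → (-37, -343/20)
  seg 7: up by d3 = 1 → (-37, -323/20)
  seg 8: down by d5 = 5/2 → (-37, -373/20)
  seg 9: up by d3 = 1 → (-37, -353/20)
  seg 10: right by d1 = 2 → (-35, -353/20)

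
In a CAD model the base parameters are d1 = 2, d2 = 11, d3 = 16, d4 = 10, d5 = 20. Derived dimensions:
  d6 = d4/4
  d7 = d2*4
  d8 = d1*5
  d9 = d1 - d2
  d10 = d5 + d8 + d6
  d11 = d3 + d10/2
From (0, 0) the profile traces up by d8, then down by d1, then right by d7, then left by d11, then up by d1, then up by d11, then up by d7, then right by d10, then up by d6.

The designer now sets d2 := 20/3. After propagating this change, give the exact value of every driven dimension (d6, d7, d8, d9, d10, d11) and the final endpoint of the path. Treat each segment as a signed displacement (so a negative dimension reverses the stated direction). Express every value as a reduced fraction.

d6 = 5/2
d7 = 80/3
d8 = 10
d9 = -14/3
d10 = 65/2
d11 = 129/4
endpoint = (323/12, 857/12)

Apply edit: d2 := 20/3
  d6 = d4/4 = 5/2
  d7 = d2*4 = 80/3
  d8 = d1*5 = 10
  d9 = d1 - d2 = -14/3
  d10 = d5 + d8 + d6 = 65/2
  d11 = d3 + d10/2 = 129/4
Walk from origin (0, 0):
  seg 1: up by d8 = 10 → (0, 10)
  seg 2: down by d1 = 2 → (0, 8)
  seg 3: right by d7 = 80/3 → (80/3, 8)
  seg 4: left by d11 = 129/4 → (-67/12, 8)
  seg 5: up by d1 = 2 → (-67/12, 10)
  seg 6: up by d11 = 129/4 → (-67/12, 169/4)
  seg 7: up by d7 = 80/3 → (-67/12, 827/12)
  seg 8: right by d10 = 65/2 → (323/12, 827/12)
  seg 9: up by d6 = 5/2 → (323/12, 857/12)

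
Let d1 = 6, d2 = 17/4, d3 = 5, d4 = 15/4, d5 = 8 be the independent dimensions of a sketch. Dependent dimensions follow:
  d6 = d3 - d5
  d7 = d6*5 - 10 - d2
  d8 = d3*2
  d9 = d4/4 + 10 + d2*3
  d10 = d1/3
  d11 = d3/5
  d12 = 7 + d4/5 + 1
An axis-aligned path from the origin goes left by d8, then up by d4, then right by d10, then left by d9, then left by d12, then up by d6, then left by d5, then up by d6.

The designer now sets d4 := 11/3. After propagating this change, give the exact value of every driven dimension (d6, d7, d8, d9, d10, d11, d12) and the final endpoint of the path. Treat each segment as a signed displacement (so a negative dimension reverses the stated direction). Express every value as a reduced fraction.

d6 = -3
d7 = -117/4
d8 = 10
d9 = 71/3
d10 = 2
d11 = 1
d12 = 131/15
endpoint = (-242/5, -7/3)

Apply edit: d4 := 11/3
  d6 = d3 - d5 = -3
  d7 = d6*5 - 10 - d2 = -117/4
  d8 = d3*2 = 10
  d9 = d4/4 + 10 + d2*3 = 71/3
  d10 = d1/3 = 2
  d11 = d3/5 = 1
  d12 = 7 + d4/5 + 1 = 131/15
Walk from origin (0, 0):
  seg 1: left by d8 = 10 → (-10, 0)
  seg 2: up by d4 = 11/3 → (-10, 11/3)
  seg 3: right by d10 = 2 → (-8, 11/3)
  seg 4: left by d9 = 71/3 → (-95/3, 11/3)
  seg 5: left by d12 = 131/15 → (-202/5, 11/3)
  seg 6: up by d6 = -3 → (-202/5, 2/3)
  seg 7: left by d5 = 8 → (-242/5, 2/3)
  seg 8: up by d6 = -3 → (-242/5, -7/3)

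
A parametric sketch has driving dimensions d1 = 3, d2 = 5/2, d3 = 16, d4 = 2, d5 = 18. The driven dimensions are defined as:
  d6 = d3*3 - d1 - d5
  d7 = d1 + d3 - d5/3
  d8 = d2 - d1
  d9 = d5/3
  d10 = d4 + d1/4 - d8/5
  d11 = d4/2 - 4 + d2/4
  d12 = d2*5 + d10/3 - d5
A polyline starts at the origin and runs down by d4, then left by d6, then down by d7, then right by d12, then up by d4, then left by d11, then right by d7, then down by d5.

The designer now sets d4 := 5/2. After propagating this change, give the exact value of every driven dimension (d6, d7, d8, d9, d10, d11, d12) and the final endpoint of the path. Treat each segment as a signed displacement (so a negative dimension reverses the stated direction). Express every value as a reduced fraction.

d6 = 27
d7 = 13
d8 = -1/2
d9 = 6
d10 = 67/20
d11 = -17/8
d12 = -263/60
endpoint = (-1951/120, -31)

Apply edit: d4 := 5/2
  d6 = d3*3 - d1 - d5 = 27
  d7 = d1 + d3 - d5/3 = 13
  d8 = d2 - d1 = -1/2
  d9 = d5/3 = 6
  d10 = d4 + d1/4 - d8/5 = 67/20
  d11 = d4/2 - 4 + d2/4 = -17/8
  d12 = d2*5 + d10/3 - d5 = -263/60
Walk from origin (0, 0):
  seg 1: down by d4 = 5/2 → (0, -5/2)
  seg 2: left by d6 = 27 → (-27, -5/2)
  seg 3: down by d7 = 13 → (-27, -31/2)
  seg 4: right by d12 = -263/60 → (-1883/60, -31/2)
  seg 5: up by d4 = 5/2 → (-1883/60, -13)
  seg 6: left by d11 = -17/8 → (-3511/120, -13)
  seg 7: right by d7 = 13 → (-1951/120, -13)
  seg 8: down by d5 = 18 → (-1951/120, -31)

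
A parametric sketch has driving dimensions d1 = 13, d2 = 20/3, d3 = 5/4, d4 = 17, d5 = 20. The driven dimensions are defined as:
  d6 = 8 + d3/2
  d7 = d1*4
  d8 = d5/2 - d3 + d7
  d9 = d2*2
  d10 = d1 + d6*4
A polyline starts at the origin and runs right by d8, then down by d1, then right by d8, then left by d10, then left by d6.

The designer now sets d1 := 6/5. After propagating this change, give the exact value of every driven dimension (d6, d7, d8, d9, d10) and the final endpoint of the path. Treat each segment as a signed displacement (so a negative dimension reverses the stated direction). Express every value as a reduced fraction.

d6 = 69/8
d7 = 24/5
d8 = 271/20
d9 = 40/3
d10 = 357/10
endpoint = (-689/40, -6/5)

Apply edit: d1 := 6/5
  d6 = 8 + d3/2 = 69/8
  d7 = d1*4 = 24/5
  d8 = d5/2 - d3 + d7 = 271/20
  d9 = d2*2 = 40/3
  d10 = d1 + d6*4 = 357/10
Walk from origin (0, 0):
  seg 1: right by d8 = 271/20 → (271/20, 0)
  seg 2: down by d1 = 6/5 → (271/20, -6/5)
  seg 3: right by d8 = 271/20 → (271/10, -6/5)
  seg 4: left by d10 = 357/10 → (-43/5, -6/5)
  seg 5: left by d6 = 69/8 → (-689/40, -6/5)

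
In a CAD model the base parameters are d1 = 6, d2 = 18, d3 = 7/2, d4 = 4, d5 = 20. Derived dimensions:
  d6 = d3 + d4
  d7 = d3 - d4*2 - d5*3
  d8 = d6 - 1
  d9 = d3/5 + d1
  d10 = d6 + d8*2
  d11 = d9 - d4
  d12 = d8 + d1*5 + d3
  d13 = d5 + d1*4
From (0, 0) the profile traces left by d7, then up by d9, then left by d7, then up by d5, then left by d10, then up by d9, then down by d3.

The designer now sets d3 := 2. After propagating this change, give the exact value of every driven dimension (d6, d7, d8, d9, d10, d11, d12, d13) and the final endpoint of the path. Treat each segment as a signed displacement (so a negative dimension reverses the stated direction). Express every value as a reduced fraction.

d6 = 6
d7 = -66
d8 = 5
d9 = 32/5
d10 = 16
d11 = 12/5
d12 = 37
d13 = 44
endpoint = (116, 154/5)

Apply edit: d3 := 2
  d6 = d3 + d4 = 6
  d7 = d3 - d4*2 - d5*3 = -66
  d8 = d6 - 1 = 5
  d9 = d3/5 + d1 = 32/5
  d10 = d6 + d8*2 = 16
  d11 = d9 - d4 = 12/5
  d12 = d8 + d1*5 + d3 = 37
  d13 = d5 + d1*4 = 44
Walk from origin (0, 0):
  seg 1: left by d7 = -66 → (66, 0)
  seg 2: up by d9 = 32/5 → (66, 32/5)
  seg 3: left by d7 = -66 → (132, 32/5)
  seg 4: up by d5 = 20 → (132, 132/5)
  seg 5: left by d10 = 16 → (116, 132/5)
  seg 6: up by d9 = 32/5 → (116, 164/5)
  seg 7: down by d3 = 2 → (116, 154/5)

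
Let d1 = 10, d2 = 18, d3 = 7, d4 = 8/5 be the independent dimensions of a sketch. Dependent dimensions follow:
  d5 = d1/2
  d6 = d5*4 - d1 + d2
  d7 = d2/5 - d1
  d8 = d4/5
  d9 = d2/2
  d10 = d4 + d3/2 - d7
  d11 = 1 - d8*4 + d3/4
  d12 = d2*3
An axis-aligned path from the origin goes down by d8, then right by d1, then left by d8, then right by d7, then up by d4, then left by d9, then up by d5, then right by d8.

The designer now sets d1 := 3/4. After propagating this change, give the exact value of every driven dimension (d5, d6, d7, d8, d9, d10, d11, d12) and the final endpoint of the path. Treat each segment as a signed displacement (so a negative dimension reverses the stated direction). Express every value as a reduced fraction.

Apply edit: d1 := 3/4
  d5 = d1/2 = 3/8
  d6 = d5*4 - d1 + d2 = 75/4
  d7 = d2/5 - d1 = 57/20
  d8 = d4/5 = 8/25
  d9 = d2/2 = 9
  d10 = d4 + d3/2 - d7 = 9/4
  d11 = 1 - d8*4 + d3/4 = 147/100
  d12 = d2*3 = 54
Walk from origin (0, 0):
  seg 1: down by d8 = 8/25 → (0, -8/25)
  seg 2: right by d1 = 3/4 → (3/4, -8/25)
  seg 3: left by d8 = 8/25 → (43/100, -8/25)
  seg 4: right by d7 = 57/20 → (82/25, -8/25)
  seg 5: up by d4 = 8/5 → (82/25, 32/25)
  seg 6: left by d9 = 9 → (-143/25, 32/25)
  seg 7: up by d5 = 3/8 → (-143/25, 331/200)
  seg 8: right by d8 = 8/25 → (-27/5, 331/200)

d5 = 3/8
d6 = 75/4
d7 = 57/20
d8 = 8/25
d9 = 9
d10 = 9/4
d11 = 147/100
d12 = 54
endpoint = (-27/5, 331/200)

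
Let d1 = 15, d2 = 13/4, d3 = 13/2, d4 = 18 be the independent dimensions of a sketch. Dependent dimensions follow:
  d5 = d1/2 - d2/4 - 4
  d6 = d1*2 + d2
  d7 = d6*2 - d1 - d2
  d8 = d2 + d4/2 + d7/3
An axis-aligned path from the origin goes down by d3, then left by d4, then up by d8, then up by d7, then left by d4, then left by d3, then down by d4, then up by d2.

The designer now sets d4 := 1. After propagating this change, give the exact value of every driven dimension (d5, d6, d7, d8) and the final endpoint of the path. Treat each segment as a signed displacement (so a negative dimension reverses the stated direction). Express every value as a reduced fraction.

d5 = 43/16
d6 = 133/4
d7 = 193/4
d8 = 119/6
endpoint = (-17/2, 383/6)

Apply edit: d4 := 1
  d5 = d1/2 - d2/4 - 4 = 43/16
  d6 = d1*2 + d2 = 133/4
  d7 = d6*2 - d1 - d2 = 193/4
  d8 = d2 + d4/2 + d7/3 = 119/6
Walk from origin (0, 0):
  seg 1: down by d3 = 13/2 → (0, -13/2)
  seg 2: left by d4 = 1 → (-1, -13/2)
  seg 3: up by d8 = 119/6 → (-1, 40/3)
  seg 4: up by d7 = 193/4 → (-1, 739/12)
  seg 5: left by d4 = 1 → (-2, 739/12)
  seg 6: left by d3 = 13/2 → (-17/2, 739/12)
  seg 7: down by d4 = 1 → (-17/2, 727/12)
  seg 8: up by d2 = 13/4 → (-17/2, 383/6)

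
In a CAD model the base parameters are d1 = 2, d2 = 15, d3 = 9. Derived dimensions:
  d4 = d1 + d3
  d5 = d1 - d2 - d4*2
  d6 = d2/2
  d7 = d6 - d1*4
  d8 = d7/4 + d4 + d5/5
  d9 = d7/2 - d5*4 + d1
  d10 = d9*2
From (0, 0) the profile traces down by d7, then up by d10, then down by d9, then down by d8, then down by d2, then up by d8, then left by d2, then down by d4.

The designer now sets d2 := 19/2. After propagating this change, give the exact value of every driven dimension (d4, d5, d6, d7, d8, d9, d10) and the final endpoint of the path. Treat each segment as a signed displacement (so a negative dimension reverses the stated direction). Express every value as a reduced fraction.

d4 = 11
d5 = -59/2
d6 = 19/4
d7 = -13/4
d8 = 343/80
d9 = 947/8
d10 = 947/4
endpoint = (-19/2, 809/8)

Apply edit: d2 := 19/2
  d4 = d1 + d3 = 11
  d5 = d1 - d2 - d4*2 = -59/2
  d6 = d2/2 = 19/4
  d7 = d6 - d1*4 = -13/4
  d8 = d7/4 + d4 + d5/5 = 343/80
  d9 = d7/2 - d5*4 + d1 = 947/8
  d10 = d9*2 = 947/4
Walk from origin (0, 0):
  seg 1: down by d7 = -13/4 → (0, 13/4)
  seg 2: up by d10 = 947/4 → (0, 240)
  seg 3: down by d9 = 947/8 → (0, 973/8)
  seg 4: down by d8 = 343/80 → (0, 9387/80)
  seg 5: down by d2 = 19/2 → (0, 8627/80)
  seg 6: up by d8 = 343/80 → (0, 897/8)
  seg 7: left by d2 = 19/2 → (-19/2, 897/8)
  seg 8: down by d4 = 11 → (-19/2, 809/8)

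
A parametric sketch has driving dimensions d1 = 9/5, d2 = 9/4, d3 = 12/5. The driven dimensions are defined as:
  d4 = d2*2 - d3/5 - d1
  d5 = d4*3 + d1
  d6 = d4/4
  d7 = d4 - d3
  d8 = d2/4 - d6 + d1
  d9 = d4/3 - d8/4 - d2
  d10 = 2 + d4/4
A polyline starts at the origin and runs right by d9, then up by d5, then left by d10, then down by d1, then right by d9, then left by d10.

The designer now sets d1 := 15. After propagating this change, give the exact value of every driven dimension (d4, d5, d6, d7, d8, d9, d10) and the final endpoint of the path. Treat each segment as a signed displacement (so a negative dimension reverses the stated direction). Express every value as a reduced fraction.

Apply edit: d1 := 15
  d4 = d2*2 - d3/5 - d1 = -549/50
  d5 = d4*3 + d1 = -897/50
  d6 = d4/4 = -549/200
  d7 = d4 - d3 = -669/50
  d8 = d2/4 - d6 + d1 = 7323/400
  d9 = d4/3 - d8/4 - d2 = -16779/1600
  d10 = 2 + d4/4 = -149/200
Walk from origin (0, 0):
  seg 1: right by d9 = -16779/1600 → (-16779/1600, 0)
  seg 2: up by d5 = -897/50 → (-16779/1600, -897/50)
  seg 3: left by d10 = -149/200 → (-15587/1600, -897/50)
  seg 4: down by d1 = 15 → (-15587/1600, -1647/50)
  seg 5: right by d9 = -16779/1600 → (-16183/800, -1647/50)
  seg 6: left by d10 = -149/200 → (-15587/800, -1647/50)

d4 = -549/50
d5 = -897/50
d6 = -549/200
d7 = -669/50
d8 = 7323/400
d9 = -16779/1600
d10 = -149/200
endpoint = (-15587/800, -1647/50)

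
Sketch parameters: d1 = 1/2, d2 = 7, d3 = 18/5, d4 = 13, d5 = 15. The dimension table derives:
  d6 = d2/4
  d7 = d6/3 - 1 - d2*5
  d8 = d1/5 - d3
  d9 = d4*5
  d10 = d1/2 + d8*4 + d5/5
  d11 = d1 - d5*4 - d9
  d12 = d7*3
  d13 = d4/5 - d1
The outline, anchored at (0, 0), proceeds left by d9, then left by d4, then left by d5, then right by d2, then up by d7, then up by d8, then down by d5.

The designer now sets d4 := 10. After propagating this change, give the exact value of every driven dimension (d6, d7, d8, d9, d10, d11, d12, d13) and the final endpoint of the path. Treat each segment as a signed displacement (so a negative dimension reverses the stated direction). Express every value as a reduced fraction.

Apply edit: d4 := 10
  d6 = d2/4 = 7/4
  d7 = d6/3 - 1 - d2*5 = -425/12
  d8 = d1/5 - d3 = -7/2
  d9 = d4*5 = 50
  d10 = d1/2 + d8*4 + d5/5 = -43/4
  d11 = d1 - d5*4 - d9 = -219/2
  d12 = d7*3 = -425/4
  d13 = d4/5 - d1 = 3/2
Walk from origin (0, 0):
  seg 1: left by d9 = 50 → (-50, 0)
  seg 2: left by d4 = 10 → (-60, 0)
  seg 3: left by d5 = 15 → (-75, 0)
  seg 4: right by d2 = 7 → (-68, 0)
  seg 5: up by d7 = -425/12 → (-68, -425/12)
  seg 6: up by d8 = -7/2 → (-68, -467/12)
  seg 7: down by d5 = 15 → (-68, -647/12)

d6 = 7/4
d7 = -425/12
d8 = -7/2
d9 = 50
d10 = -43/4
d11 = -219/2
d12 = -425/4
d13 = 3/2
endpoint = (-68, -647/12)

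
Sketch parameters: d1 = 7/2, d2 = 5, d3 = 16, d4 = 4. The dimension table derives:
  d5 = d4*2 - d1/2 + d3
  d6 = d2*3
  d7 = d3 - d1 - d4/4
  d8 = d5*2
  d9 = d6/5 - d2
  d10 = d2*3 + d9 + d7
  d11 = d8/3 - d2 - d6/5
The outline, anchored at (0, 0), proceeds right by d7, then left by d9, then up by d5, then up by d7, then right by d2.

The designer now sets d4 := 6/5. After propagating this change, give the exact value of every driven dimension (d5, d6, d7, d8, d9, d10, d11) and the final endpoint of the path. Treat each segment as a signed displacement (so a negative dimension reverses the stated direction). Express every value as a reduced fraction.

Apply edit: d4 := 6/5
  d5 = d4*2 - d1/2 + d3 = 333/20
  d6 = d2*3 = 15
  d7 = d3 - d1 - d4/4 = 61/5
  d8 = d5*2 = 333/10
  d9 = d6/5 - d2 = -2
  d10 = d2*3 + d9 + d7 = 126/5
  d11 = d8/3 - d2 - d6/5 = 31/10
Walk from origin (0, 0):
  seg 1: right by d7 = 61/5 → (61/5, 0)
  seg 2: left by d9 = -2 → (71/5, 0)
  seg 3: up by d5 = 333/20 → (71/5, 333/20)
  seg 4: up by d7 = 61/5 → (71/5, 577/20)
  seg 5: right by d2 = 5 → (96/5, 577/20)

d5 = 333/20
d6 = 15
d7 = 61/5
d8 = 333/10
d9 = -2
d10 = 126/5
d11 = 31/10
endpoint = (96/5, 577/20)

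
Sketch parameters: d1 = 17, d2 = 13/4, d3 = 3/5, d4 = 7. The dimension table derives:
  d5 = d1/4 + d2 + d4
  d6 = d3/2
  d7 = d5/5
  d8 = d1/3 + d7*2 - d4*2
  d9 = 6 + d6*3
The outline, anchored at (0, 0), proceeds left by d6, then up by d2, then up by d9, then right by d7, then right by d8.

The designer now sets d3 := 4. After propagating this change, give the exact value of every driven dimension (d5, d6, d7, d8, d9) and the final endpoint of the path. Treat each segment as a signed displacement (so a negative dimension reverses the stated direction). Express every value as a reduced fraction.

d5 = 29/2
d6 = 2
d7 = 29/10
d8 = -38/15
d9 = 12
endpoint = (-49/30, 61/4)

Apply edit: d3 := 4
  d5 = d1/4 + d2 + d4 = 29/2
  d6 = d3/2 = 2
  d7 = d5/5 = 29/10
  d8 = d1/3 + d7*2 - d4*2 = -38/15
  d9 = 6 + d6*3 = 12
Walk from origin (0, 0):
  seg 1: left by d6 = 2 → (-2, 0)
  seg 2: up by d2 = 13/4 → (-2, 13/4)
  seg 3: up by d9 = 12 → (-2, 61/4)
  seg 4: right by d7 = 29/10 → (9/10, 61/4)
  seg 5: right by d8 = -38/15 → (-49/30, 61/4)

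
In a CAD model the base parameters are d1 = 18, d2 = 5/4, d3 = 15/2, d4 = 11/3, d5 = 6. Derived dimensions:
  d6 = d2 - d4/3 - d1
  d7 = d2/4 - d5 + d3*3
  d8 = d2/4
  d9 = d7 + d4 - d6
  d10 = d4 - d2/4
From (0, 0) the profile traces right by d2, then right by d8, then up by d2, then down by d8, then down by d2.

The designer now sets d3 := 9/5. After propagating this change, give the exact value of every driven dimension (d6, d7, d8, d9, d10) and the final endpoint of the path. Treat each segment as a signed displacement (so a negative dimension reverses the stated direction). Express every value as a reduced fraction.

Apply edit: d3 := 9/5
  d6 = d2 - d4/3 - d1 = -647/36
  d7 = d2/4 - d5 + d3*3 = -23/80
  d8 = d2/4 = 5/16
  d9 = d7 + d4 - d6 = 15373/720
  d10 = d4 - d2/4 = 161/48
Walk from origin (0, 0):
  seg 1: right by d2 = 5/4 → (5/4, 0)
  seg 2: right by d8 = 5/16 → (25/16, 0)
  seg 3: up by d2 = 5/4 → (25/16, 5/4)
  seg 4: down by d8 = 5/16 → (25/16, 15/16)
  seg 5: down by d2 = 5/4 → (25/16, -5/16)

d6 = -647/36
d7 = -23/80
d8 = 5/16
d9 = 15373/720
d10 = 161/48
endpoint = (25/16, -5/16)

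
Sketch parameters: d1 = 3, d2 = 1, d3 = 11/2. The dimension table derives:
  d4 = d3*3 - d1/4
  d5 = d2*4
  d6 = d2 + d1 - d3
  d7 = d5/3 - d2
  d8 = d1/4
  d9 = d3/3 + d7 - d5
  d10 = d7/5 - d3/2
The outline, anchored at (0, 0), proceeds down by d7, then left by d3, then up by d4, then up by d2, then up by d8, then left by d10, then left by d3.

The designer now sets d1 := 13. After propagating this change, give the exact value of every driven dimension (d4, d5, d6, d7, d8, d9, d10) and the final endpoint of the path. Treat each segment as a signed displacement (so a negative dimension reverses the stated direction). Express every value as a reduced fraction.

d4 = 53/4
d5 = 4
d6 = 17/2
d7 = 1/3
d8 = 13/4
d9 = -11/6
d10 = -161/60
endpoint = (-499/60, 103/6)

Apply edit: d1 := 13
  d4 = d3*3 - d1/4 = 53/4
  d5 = d2*4 = 4
  d6 = d2 + d1 - d3 = 17/2
  d7 = d5/3 - d2 = 1/3
  d8 = d1/4 = 13/4
  d9 = d3/3 + d7 - d5 = -11/6
  d10 = d7/5 - d3/2 = -161/60
Walk from origin (0, 0):
  seg 1: down by d7 = 1/3 → (0, -1/3)
  seg 2: left by d3 = 11/2 → (-11/2, -1/3)
  seg 3: up by d4 = 53/4 → (-11/2, 155/12)
  seg 4: up by d2 = 1 → (-11/2, 167/12)
  seg 5: up by d8 = 13/4 → (-11/2, 103/6)
  seg 6: left by d10 = -161/60 → (-169/60, 103/6)
  seg 7: left by d3 = 11/2 → (-499/60, 103/6)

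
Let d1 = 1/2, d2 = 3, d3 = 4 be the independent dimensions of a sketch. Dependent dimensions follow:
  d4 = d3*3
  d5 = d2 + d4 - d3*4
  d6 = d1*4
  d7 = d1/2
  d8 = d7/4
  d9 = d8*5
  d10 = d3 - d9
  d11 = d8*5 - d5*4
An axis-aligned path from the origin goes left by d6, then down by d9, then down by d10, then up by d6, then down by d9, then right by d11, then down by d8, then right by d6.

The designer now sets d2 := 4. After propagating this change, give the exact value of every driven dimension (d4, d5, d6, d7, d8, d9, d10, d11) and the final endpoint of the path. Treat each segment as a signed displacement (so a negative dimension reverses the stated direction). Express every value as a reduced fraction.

Apply edit: d2 := 4
  d4 = d3*3 = 12
  d5 = d2 + d4 - d3*4 = 0
  d6 = d1*4 = 2
  d7 = d1/2 = 1/4
  d8 = d7/4 = 1/16
  d9 = d8*5 = 5/16
  d10 = d3 - d9 = 59/16
  d11 = d8*5 - d5*4 = 5/16
Walk from origin (0, 0):
  seg 1: left by d6 = 2 → (-2, 0)
  seg 2: down by d9 = 5/16 → (-2, -5/16)
  seg 3: down by d10 = 59/16 → (-2, -4)
  seg 4: up by d6 = 2 → (-2, -2)
  seg 5: down by d9 = 5/16 → (-2, -37/16)
  seg 6: right by d11 = 5/16 → (-27/16, -37/16)
  seg 7: down by d8 = 1/16 → (-27/16, -19/8)
  seg 8: right by d6 = 2 → (5/16, -19/8)

d4 = 12
d5 = 0
d6 = 2
d7 = 1/4
d8 = 1/16
d9 = 5/16
d10 = 59/16
d11 = 5/16
endpoint = (5/16, -19/8)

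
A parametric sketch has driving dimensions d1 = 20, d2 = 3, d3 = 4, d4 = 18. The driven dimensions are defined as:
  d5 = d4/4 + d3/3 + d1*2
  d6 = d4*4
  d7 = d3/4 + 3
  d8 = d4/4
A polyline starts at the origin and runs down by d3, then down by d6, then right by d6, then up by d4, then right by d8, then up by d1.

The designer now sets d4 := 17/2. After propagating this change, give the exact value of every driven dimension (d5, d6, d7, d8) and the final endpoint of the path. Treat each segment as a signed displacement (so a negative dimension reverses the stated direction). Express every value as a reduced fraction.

Apply edit: d4 := 17/2
  d5 = d4/4 + d3/3 + d1*2 = 1043/24
  d6 = d4*4 = 34
  d7 = d3/4 + 3 = 4
  d8 = d4/4 = 17/8
Walk from origin (0, 0):
  seg 1: down by d3 = 4 → (0, -4)
  seg 2: down by d6 = 34 → (0, -38)
  seg 3: right by d6 = 34 → (34, -38)
  seg 4: up by d4 = 17/2 → (34, -59/2)
  seg 5: right by d8 = 17/8 → (289/8, -59/2)
  seg 6: up by d1 = 20 → (289/8, -19/2)

d5 = 1043/24
d6 = 34
d7 = 4
d8 = 17/8
endpoint = (289/8, -19/2)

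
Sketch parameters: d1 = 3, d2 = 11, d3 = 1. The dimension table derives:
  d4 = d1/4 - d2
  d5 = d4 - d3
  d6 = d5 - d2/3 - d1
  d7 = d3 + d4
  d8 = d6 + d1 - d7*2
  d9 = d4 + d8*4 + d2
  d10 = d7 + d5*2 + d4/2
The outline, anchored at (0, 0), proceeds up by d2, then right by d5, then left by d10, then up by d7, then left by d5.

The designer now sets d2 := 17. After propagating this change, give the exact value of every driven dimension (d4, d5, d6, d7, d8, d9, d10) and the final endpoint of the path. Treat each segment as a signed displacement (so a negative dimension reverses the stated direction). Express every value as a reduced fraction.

Apply edit: d2 := 17
  d4 = d1/4 - d2 = -65/4
  d5 = d4 - d3 = -69/4
  d6 = d5 - d2/3 - d1 = -311/12
  d7 = d3 + d4 = -61/4
  d8 = d6 + d1 - d7*2 = 91/12
  d9 = d4 + d8*4 + d2 = 373/12
  d10 = d7 + d5*2 + d4/2 = -463/8
Walk from origin (0, 0):
  seg 1: up by d2 = 17 → (0, 17)
  seg 2: right by d5 = -69/4 → (-69/4, 17)
  seg 3: left by d10 = -463/8 → (325/8, 17)
  seg 4: up by d7 = -61/4 → (325/8, 7/4)
  seg 5: left by d5 = -69/4 → (463/8, 7/4)

d4 = -65/4
d5 = -69/4
d6 = -311/12
d7 = -61/4
d8 = 91/12
d9 = 373/12
d10 = -463/8
endpoint = (463/8, 7/4)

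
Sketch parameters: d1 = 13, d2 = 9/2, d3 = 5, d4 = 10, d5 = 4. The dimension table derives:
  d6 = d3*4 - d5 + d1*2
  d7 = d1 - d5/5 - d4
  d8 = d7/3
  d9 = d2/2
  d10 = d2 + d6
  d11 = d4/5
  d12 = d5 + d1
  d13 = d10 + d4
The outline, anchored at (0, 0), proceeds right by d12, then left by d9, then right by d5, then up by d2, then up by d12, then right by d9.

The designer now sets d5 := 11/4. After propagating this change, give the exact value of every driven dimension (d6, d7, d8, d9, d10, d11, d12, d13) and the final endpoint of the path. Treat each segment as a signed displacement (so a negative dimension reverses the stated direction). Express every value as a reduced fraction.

d6 = 173/4
d7 = 49/20
d8 = 49/60
d9 = 9/4
d10 = 191/4
d11 = 2
d12 = 63/4
d13 = 231/4
endpoint = (37/2, 81/4)

Apply edit: d5 := 11/4
  d6 = d3*4 - d5 + d1*2 = 173/4
  d7 = d1 - d5/5 - d4 = 49/20
  d8 = d7/3 = 49/60
  d9 = d2/2 = 9/4
  d10 = d2 + d6 = 191/4
  d11 = d4/5 = 2
  d12 = d5 + d1 = 63/4
  d13 = d10 + d4 = 231/4
Walk from origin (0, 0):
  seg 1: right by d12 = 63/4 → (63/4, 0)
  seg 2: left by d9 = 9/4 → (27/2, 0)
  seg 3: right by d5 = 11/4 → (65/4, 0)
  seg 4: up by d2 = 9/2 → (65/4, 9/2)
  seg 5: up by d12 = 63/4 → (65/4, 81/4)
  seg 6: right by d9 = 9/4 → (37/2, 81/4)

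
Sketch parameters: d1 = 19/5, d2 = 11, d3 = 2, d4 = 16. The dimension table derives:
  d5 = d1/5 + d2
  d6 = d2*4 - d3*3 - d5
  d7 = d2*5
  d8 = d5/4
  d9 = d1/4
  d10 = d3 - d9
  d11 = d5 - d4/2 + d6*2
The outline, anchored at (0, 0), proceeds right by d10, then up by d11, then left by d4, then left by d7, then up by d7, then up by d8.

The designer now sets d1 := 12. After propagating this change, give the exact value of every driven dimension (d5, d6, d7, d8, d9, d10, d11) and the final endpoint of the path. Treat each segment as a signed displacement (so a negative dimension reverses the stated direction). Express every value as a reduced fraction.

d5 = 67/5
d6 = 123/5
d7 = 55
d8 = 67/20
d9 = 3
d10 = -1
d11 = 273/5
endpoint = (-72, 2259/20)

Apply edit: d1 := 12
  d5 = d1/5 + d2 = 67/5
  d6 = d2*4 - d3*3 - d5 = 123/5
  d7 = d2*5 = 55
  d8 = d5/4 = 67/20
  d9 = d1/4 = 3
  d10 = d3 - d9 = -1
  d11 = d5 - d4/2 + d6*2 = 273/5
Walk from origin (0, 0):
  seg 1: right by d10 = -1 → (-1, 0)
  seg 2: up by d11 = 273/5 → (-1, 273/5)
  seg 3: left by d4 = 16 → (-17, 273/5)
  seg 4: left by d7 = 55 → (-72, 273/5)
  seg 5: up by d7 = 55 → (-72, 548/5)
  seg 6: up by d8 = 67/20 → (-72, 2259/20)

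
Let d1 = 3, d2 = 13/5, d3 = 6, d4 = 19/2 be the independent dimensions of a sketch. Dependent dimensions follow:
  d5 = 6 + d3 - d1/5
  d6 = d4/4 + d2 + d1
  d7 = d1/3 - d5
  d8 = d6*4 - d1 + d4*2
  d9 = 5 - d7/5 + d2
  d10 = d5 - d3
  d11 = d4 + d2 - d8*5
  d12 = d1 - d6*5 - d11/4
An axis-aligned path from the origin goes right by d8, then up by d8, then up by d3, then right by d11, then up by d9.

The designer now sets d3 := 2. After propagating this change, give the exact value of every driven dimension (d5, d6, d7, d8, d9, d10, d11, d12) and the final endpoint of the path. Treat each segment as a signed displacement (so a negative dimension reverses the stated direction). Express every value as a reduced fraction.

d5 = 37/5
d6 = 319/40
d7 = -32/5
d8 = 479/10
d9 = 222/25
d10 = 27/5
d11 = -1137/5
d12 = 799/40
endpoint = (-359/2, 2939/50)

Apply edit: d3 := 2
  d5 = 6 + d3 - d1/5 = 37/5
  d6 = d4/4 + d2 + d1 = 319/40
  d7 = d1/3 - d5 = -32/5
  d8 = d6*4 - d1 + d4*2 = 479/10
  d9 = 5 - d7/5 + d2 = 222/25
  d10 = d5 - d3 = 27/5
  d11 = d4 + d2 - d8*5 = -1137/5
  d12 = d1 - d6*5 - d11/4 = 799/40
Walk from origin (0, 0):
  seg 1: right by d8 = 479/10 → (479/10, 0)
  seg 2: up by d8 = 479/10 → (479/10, 479/10)
  seg 3: up by d3 = 2 → (479/10, 499/10)
  seg 4: right by d11 = -1137/5 → (-359/2, 499/10)
  seg 5: up by d9 = 222/25 → (-359/2, 2939/50)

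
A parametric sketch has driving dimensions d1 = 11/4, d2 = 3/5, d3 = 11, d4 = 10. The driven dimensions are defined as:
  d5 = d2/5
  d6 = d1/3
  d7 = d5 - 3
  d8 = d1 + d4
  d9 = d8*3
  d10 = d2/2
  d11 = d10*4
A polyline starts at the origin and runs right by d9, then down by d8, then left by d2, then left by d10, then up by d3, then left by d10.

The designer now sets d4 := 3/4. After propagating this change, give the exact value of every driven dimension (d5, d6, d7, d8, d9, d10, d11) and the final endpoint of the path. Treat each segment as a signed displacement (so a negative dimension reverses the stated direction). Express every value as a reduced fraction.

Apply edit: d4 := 3/4
  d5 = d2/5 = 3/25
  d6 = d1/3 = 11/12
  d7 = d5 - 3 = -72/25
  d8 = d1 + d4 = 7/2
  d9 = d8*3 = 21/2
  d10 = d2/2 = 3/10
  d11 = d10*4 = 6/5
Walk from origin (0, 0):
  seg 1: right by d9 = 21/2 → (21/2, 0)
  seg 2: down by d8 = 7/2 → (21/2, -7/2)
  seg 3: left by d2 = 3/5 → (99/10, -7/2)
  seg 4: left by d10 = 3/10 → (48/5, -7/2)
  seg 5: up by d3 = 11 → (48/5, 15/2)
  seg 6: left by d10 = 3/10 → (93/10, 15/2)

d5 = 3/25
d6 = 11/12
d7 = -72/25
d8 = 7/2
d9 = 21/2
d10 = 3/10
d11 = 6/5
endpoint = (93/10, 15/2)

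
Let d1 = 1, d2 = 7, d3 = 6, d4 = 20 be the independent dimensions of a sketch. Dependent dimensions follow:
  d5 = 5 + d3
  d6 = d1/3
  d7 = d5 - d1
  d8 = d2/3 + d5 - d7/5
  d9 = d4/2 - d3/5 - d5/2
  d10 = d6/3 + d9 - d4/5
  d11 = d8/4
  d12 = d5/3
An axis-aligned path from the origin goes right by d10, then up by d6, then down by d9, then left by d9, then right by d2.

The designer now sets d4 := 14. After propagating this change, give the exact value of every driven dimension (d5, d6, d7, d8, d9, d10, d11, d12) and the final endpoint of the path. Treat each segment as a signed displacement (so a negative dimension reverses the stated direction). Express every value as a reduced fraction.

d5 = 11
d6 = 1/3
d7 = 10
d8 = 34/3
d9 = 3/10
d10 = -43/18
d11 = 17/6
d12 = 11/3
endpoint = (194/45, 1/30)

Apply edit: d4 := 14
  d5 = 5 + d3 = 11
  d6 = d1/3 = 1/3
  d7 = d5 - d1 = 10
  d8 = d2/3 + d5 - d7/5 = 34/3
  d9 = d4/2 - d3/5 - d5/2 = 3/10
  d10 = d6/3 + d9 - d4/5 = -43/18
  d11 = d8/4 = 17/6
  d12 = d5/3 = 11/3
Walk from origin (0, 0):
  seg 1: right by d10 = -43/18 → (-43/18, 0)
  seg 2: up by d6 = 1/3 → (-43/18, 1/3)
  seg 3: down by d9 = 3/10 → (-43/18, 1/30)
  seg 4: left by d9 = 3/10 → (-121/45, 1/30)
  seg 5: right by d2 = 7 → (194/45, 1/30)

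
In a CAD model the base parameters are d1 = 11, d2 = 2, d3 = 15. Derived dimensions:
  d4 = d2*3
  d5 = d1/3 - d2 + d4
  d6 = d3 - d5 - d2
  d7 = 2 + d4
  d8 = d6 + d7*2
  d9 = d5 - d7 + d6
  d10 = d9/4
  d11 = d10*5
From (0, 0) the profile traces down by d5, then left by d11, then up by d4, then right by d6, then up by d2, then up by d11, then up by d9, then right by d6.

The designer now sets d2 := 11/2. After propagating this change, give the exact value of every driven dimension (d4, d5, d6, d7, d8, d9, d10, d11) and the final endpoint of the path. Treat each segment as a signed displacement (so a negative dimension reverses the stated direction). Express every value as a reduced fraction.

Apply edit: d2 := 11/2
  d4 = d2*3 = 33/2
  d5 = d1/3 - d2 + d4 = 44/3
  d6 = d3 - d5 - d2 = -31/6
  d7 = 2 + d4 = 37/2
  d8 = d6 + d7*2 = 191/6
  d9 = d5 - d7 + d6 = -9
  d10 = d9/4 = -9/4
  d11 = d10*5 = -45/4
Walk from origin (0, 0):
  seg 1: down by d5 = 44/3 → (0, -44/3)
  seg 2: left by d11 = -45/4 → (45/4, -44/3)
  seg 3: up by d4 = 33/2 → (45/4, 11/6)
  seg 4: right by d6 = -31/6 → (73/12, 11/6)
  seg 5: up by d2 = 11/2 → (73/12, 22/3)
  seg 6: up by d11 = -45/4 → (73/12, -47/12)
  seg 7: up by d9 = -9 → (73/12, -155/12)
  seg 8: right by d6 = -31/6 → (11/12, -155/12)

d4 = 33/2
d5 = 44/3
d6 = -31/6
d7 = 37/2
d8 = 191/6
d9 = -9
d10 = -9/4
d11 = -45/4
endpoint = (11/12, -155/12)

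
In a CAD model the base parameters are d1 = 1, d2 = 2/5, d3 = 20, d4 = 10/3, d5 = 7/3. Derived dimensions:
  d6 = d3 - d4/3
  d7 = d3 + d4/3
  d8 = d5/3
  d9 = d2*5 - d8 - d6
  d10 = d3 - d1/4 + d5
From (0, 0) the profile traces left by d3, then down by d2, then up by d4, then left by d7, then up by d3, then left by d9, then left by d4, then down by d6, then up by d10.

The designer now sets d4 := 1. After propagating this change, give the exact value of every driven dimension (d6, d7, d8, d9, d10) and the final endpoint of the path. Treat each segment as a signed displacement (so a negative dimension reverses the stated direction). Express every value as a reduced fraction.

d6 = 59/3
d7 = 61/3
d8 = 7/9
d9 = -166/9
d10 = 265/12
endpoint = (-206/9, 1381/60)

Apply edit: d4 := 1
  d6 = d3 - d4/3 = 59/3
  d7 = d3 + d4/3 = 61/3
  d8 = d5/3 = 7/9
  d9 = d2*5 - d8 - d6 = -166/9
  d10 = d3 - d1/4 + d5 = 265/12
Walk from origin (0, 0):
  seg 1: left by d3 = 20 → (-20, 0)
  seg 2: down by d2 = 2/5 → (-20, -2/5)
  seg 3: up by d4 = 1 → (-20, 3/5)
  seg 4: left by d7 = 61/3 → (-121/3, 3/5)
  seg 5: up by d3 = 20 → (-121/3, 103/5)
  seg 6: left by d9 = -166/9 → (-197/9, 103/5)
  seg 7: left by d4 = 1 → (-206/9, 103/5)
  seg 8: down by d6 = 59/3 → (-206/9, 14/15)
  seg 9: up by d10 = 265/12 → (-206/9, 1381/60)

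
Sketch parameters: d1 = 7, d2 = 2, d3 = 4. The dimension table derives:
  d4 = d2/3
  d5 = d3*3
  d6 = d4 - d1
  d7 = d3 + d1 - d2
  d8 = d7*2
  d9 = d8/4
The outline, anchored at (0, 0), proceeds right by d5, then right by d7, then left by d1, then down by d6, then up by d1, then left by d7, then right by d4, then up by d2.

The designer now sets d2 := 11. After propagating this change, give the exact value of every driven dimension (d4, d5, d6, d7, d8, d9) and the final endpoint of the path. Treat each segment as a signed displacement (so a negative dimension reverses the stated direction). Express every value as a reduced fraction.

d4 = 11/3
d5 = 12
d6 = -10/3
d7 = 0
d8 = 0
d9 = 0
endpoint = (26/3, 64/3)

Apply edit: d2 := 11
  d4 = d2/3 = 11/3
  d5 = d3*3 = 12
  d6 = d4 - d1 = -10/3
  d7 = d3 + d1 - d2 = 0
  d8 = d7*2 = 0
  d9 = d8/4 = 0
Walk from origin (0, 0):
  seg 1: right by d5 = 12 → (12, 0)
  seg 2: right by d7 = 0 → (12, 0)
  seg 3: left by d1 = 7 → (5, 0)
  seg 4: down by d6 = -10/3 → (5, 10/3)
  seg 5: up by d1 = 7 → (5, 31/3)
  seg 6: left by d7 = 0 → (5, 31/3)
  seg 7: right by d4 = 11/3 → (26/3, 31/3)
  seg 8: up by d2 = 11 → (26/3, 64/3)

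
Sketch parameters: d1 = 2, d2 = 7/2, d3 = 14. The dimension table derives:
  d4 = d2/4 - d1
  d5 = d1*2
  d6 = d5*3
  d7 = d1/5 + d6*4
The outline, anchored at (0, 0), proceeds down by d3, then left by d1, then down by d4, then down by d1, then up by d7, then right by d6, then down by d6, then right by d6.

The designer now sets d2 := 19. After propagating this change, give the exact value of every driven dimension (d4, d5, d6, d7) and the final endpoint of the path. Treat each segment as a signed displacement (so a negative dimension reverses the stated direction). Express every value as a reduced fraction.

Apply edit: d2 := 19
  d4 = d2/4 - d1 = 11/4
  d5 = d1*2 = 4
  d6 = d5*3 = 12
  d7 = d1/5 + d6*4 = 242/5
Walk from origin (0, 0):
  seg 1: down by d3 = 14 → (0, -14)
  seg 2: left by d1 = 2 → (-2, -14)
  seg 3: down by d4 = 11/4 → (-2, -67/4)
  seg 4: down by d1 = 2 → (-2, -75/4)
  seg 5: up by d7 = 242/5 → (-2, 593/20)
  seg 6: right by d6 = 12 → (10, 593/20)
  seg 7: down by d6 = 12 → (10, 353/20)
  seg 8: right by d6 = 12 → (22, 353/20)

d4 = 11/4
d5 = 4
d6 = 12
d7 = 242/5
endpoint = (22, 353/20)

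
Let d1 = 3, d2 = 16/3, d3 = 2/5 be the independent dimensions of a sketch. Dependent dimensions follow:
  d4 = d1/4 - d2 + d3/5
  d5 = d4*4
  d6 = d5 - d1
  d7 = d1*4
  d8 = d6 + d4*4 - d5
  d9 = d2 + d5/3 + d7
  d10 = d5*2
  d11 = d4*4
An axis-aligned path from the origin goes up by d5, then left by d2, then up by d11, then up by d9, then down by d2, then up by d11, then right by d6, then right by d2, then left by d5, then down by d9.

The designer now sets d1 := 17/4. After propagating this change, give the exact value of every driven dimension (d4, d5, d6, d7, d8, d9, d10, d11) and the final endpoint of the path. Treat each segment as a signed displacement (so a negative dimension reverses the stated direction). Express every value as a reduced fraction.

d4 = -5029/1200
d5 = -5029/300
d6 = -1576/75
d7 = 17
d8 = -1576/75
d9 = 15071/900
d10 = -5029/150
d11 = -5029/300
endpoint = (-17/4, -16687/300)

Apply edit: d1 := 17/4
  d4 = d1/4 - d2 + d3/5 = -5029/1200
  d5 = d4*4 = -5029/300
  d6 = d5 - d1 = -1576/75
  d7 = d1*4 = 17
  d8 = d6 + d4*4 - d5 = -1576/75
  d9 = d2 + d5/3 + d7 = 15071/900
  d10 = d5*2 = -5029/150
  d11 = d4*4 = -5029/300
Walk from origin (0, 0):
  seg 1: up by d5 = -5029/300 → (0, -5029/300)
  seg 2: left by d2 = 16/3 → (-16/3, -5029/300)
  seg 3: up by d11 = -5029/300 → (-16/3, -5029/150)
  seg 4: up by d9 = 15071/900 → (-16/3, -15103/900)
  seg 5: down by d2 = 16/3 → (-16/3, -19903/900)
  seg 6: up by d11 = -5029/300 → (-16/3, -3499/90)
  seg 7: right by d6 = -1576/75 → (-1976/75, -3499/90)
  seg 8: right by d2 = 16/3 → (-1576/75, -3499/90)
  seg 9: left by d5 = -5029/300 → (-17/4, -3499/90)
  seg 10: down by d9 = 15071/900 → (-17/4, -16687/300)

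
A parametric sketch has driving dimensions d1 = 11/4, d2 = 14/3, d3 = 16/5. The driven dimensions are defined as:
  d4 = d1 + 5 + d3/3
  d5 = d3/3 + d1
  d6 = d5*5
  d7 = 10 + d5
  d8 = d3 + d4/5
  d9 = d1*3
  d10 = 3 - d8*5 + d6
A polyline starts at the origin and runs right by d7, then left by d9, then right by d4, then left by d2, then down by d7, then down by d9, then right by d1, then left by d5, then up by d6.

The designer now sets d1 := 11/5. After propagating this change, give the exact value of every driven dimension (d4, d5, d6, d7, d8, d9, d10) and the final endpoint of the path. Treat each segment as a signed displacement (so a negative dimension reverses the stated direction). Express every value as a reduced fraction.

d4 = 124/15
d5 = 49/15
d6 = 49/3
d7 = 199/15
d8 = 364/75
d9 = 33/5
d10 = -74/15
endpoint = (46/5, -53/15)

Apply edit: d1 := 11/5
  d4 = d1 + 5 + d3/3 = 124/15
  d5 = d3/3 + d1 = 49/15
  d6 = d5*5 = 49/3
  d7 = 10 + d5 = 199/15
  d8 = d3 + d4/5 = 364/75
  d9 = d1*3 = 33/5
  d10 = 3 - d8*5 + d6 = -74/15
Walk from origin (0, 0):
  seg 1: right by d7 = 199/15 → (199/15, 0)
  seg 2: left by d9 = 33/5 → (20/3, 0)
  seg 3: right by d4 = 124/15 → (224/15, 0)
  seg 4: left by d2 = 14/3 → (154/15, 0)
  seg 5: down by d7 = 199/15 → (154/15, -199/15)
  seg 6: down by d9 = 33/5 → (154/15, -298/15)
  seg 7: right by d1 = 11/5 → (187/15, -298/15)
  seg 8: left by d5 = 49/15 → (46/5, -298/15)
  seg 9: up by d6 = 49/3 → (46/5, -53/15)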